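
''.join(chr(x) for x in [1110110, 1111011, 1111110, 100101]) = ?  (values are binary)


Codes (binary): 1110110 1111011 1111110 100101
Per-code ASCII lookup:
  1110110 = 118  (range 97-122: lowercase, 118 - 97 = 21) → 'v'
  1111011 = 123  (special character) → '{'
  1111110 = 126  (special character) → '~'
  100101 = 37  (special character) → '%'
= 'v{~%'


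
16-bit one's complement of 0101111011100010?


Original: 0101111011100010
Invert all bits:
  bit 0: 0 → 1
  bit 1: 1 → 0
  bit 2: 0 → 1
  bit 3: 1 → 0
  bit 4: 1 → 0
  bit 5: 1 → 0
  bit 6: 1 → 0
  bit 7: 0 → 1
  bit 8: 1 → 0
  bit 9: 1 → 0
  bit 10: 1 → 0
  bit 11: 0 → 1
  bit 12: 0 → 1
  bit 13: 0 → 1
  bit 14: 1 → 0
  bit 15: 0 → 1
= 1010000100011101


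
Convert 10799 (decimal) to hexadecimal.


Divide by 16 repeatedly:
10799 ÷ 16 = 674 remainder 15 (F)
674 ÷ 16 = 42 remainder 2 (2)
42 ÷ 16 = 2 remainder 10 (A)
2 ÷ 16 = 0 remainder 2 (2)
Reading remainders bottom-up:
= 0x2A2F


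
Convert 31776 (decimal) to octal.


Divide by 8 repeatedly:
31776 ÷ 8 = 3972 remainder 0
3972 ÷ 8 = 496 remainder 4
496 ÷ 8 = 62 remainder 0
62 ÷ 8 = 7 remainder 6
7 ÷ 8 = 0 remainder 7
Reading remainders bottom-up:
= 0o76040


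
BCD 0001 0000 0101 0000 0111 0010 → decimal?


Each 4-bit group → digit:
  0001 → 1
  0000 → 0
  0101 → 5
  0000 → 0
  0111 → 7
  0010 → 2
= 105072


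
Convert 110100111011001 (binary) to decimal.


Positional values:
Bit 0: 1 × 2^0 = 1
Bit 3: 1 × 2^3 = 8
Bit 4: 1 × 2^4 = 16
Bit 6: 1 × 2^6 = 64
Bit 7: 1 × 2^7 = 128
Bit 8: 1 × 2^8 = 256
Bit 11: 1 × 2^11 = 2048
Bit 13: 1 × 2^13 = 8192
Bit 14: 1 × 2^14 = 16384
Sum = 1 + 8 + 16 + 64 + 128 + 256 + 2048 + 8192 + 16384
= 27097


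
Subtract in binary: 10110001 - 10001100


Align and subtract column by column (LSB to MSB, borrowing when needed):
  10110001
- 10001100
  --------
  col 0: (1 - 0 borrow-in) - 0 → 1 - 0 = 1, borrow out 0
  col 1: (0 - 0 borrow-in) - 0 → 0 - 0 = 0, borrow out 0
  col 2: (0 - 0 borrow-in) - 1 → borrow from next column: (0+2) - 1 = 1, borrow out 1
  col 3: (0 - 1 borrow-in) - 1 → borrow from next column: (-1+2) - 1 = 0, borrow out 1
  col 4: (1 - 1 borrow-in) - 0 → 0 - 0 = 0, borrow out 0
  col 5: (1 - 0 borrow-in) - 0 → 1 - 0 = 1, borrow out 0
  col 6: (0 - 0 borrow-in) - 0 → 0 - 0 = 0, borrow out 0
  col 7: (1 - 0 borrow-in) - 1 → 1 - 1 = 0, borrow out 0
Reading bits MSB→LSB: 00100101
Strip leading zeros: 100101
= 100101


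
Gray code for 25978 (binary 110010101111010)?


Binary: 110010101111010
Gray code: G = B XOR (B >> 1)
B >> 1 = 011001010111101
110010101111010 XOR 011001010111101:
  1 XOR 0 = 1
  1 XOR 1 = 0
  0 XOR 1 = 1
  0 XOR 0 = 0
  1 XOR 0 = 1
  0 XOR 1 = 1
  1 XOR 0 = 1
  0 XOR 1 = 1
  1 XOR 0 = 1
  1 XOR 1 = 0
  1 XOR 1 = 0
  1 XOR 1 = 0
  0 XOR 1 = 1
  1 XOR 0 = 1
  0 XOR 1 = 1
= 101011111000111


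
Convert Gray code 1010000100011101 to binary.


Gray code: 1010000100011101
MSB stays the same: 1
Each subsequent bit = prev_binary XOR current_gray:
  B[1] = 1 XOR 0 = 1
  B[2] = 1 XOR 1 = 0
  B[3] = 0 XOR 0 = 0
  B[4] = 0 XOR 0 = 0
  B[5] = 0 XOR 0 = 0
  B[6] = 0 XOR 0 = 0
  B[7] = 0 XOR 1 = 1
  B[8] = 1 XOR 0 = 1
  B[9] = 1 XOR 0 = 1
  B[10] = 1 XOR 0 = 1
  B[11] = 1 XOR 1 = 0
  B[12] = 0 XOR 1 = 1
  B[13] = 1 XOR 1 = 0
  B[14] = 0 XOR 0 = 0
  B[15] = 0 XOR 1 = 1
= 1100000111101001 (49641 decimal)


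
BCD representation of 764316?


Each digit → 4-bit binary:
  7 → 0111
  6 → 0110
  4 → 0100
  3 → 0011
  1 → 0001
  6 → 0110
= 0111 0110 0100 0011 0001 0110


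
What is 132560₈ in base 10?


Positional values:
Position 0: 0 × 8^0 = 0
Position 1: 6 × 8^1 = 48
Position 2: 5 × 8^2 = 320
Position 3: 2 × 8^3 = 1024
Position 4: 3 × 8^4 = 12288
Position 5: 1 × 8^5 = 32768
Sum = 0 + 48 + 320 + 1024 + 12288 + 32768
= 46448


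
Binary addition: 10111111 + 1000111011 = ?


Align and add column by column (LSB to MSB, carry propagating):
  00010111111
+ 01000111011
  -----------
  col 0: 1 + 1 + 0 (carry in) = 2 → bit 0, carry out 1
  col 1: 1 + 1 + 1 (carry in) = 3 → bit 1, carry out 1
  col 2: 1 + 0 + 1 (carry in) = 2 → bit 0, carry out 1
  col 3: 1 + 1 + 1 (carry in) = 3 → bit 1, carry out 1
  col 4: 1 + 1 + 1 (carry in) = 3 → bit 1, carry out 1
  col 5: 1 + 1 + 1 (carry in) = 3 → bit 1, carry out 1
  col 6: 0 + 0 + 1 (carry in) = 1 → bit 1, carry out 0
  col 7: 1 + 0 + 0 (carry in) = 1 → bit 1, carry out 0
  col 8: 0 + 0 + 0 (carry in) = 0 → bit 0, carry out 0
  col 9: 0 + 1 + 0 (carry in) = 1 → bit 1, carry out 0
  col 10: 0 + 0 + 0 (carry in) = 0 → bit 0, carry out 0
Reading bits MSB→LSB: 01011111010
Strip leading zeros: 1011111010
= 1011111010


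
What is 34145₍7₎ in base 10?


Positional values (base 7):
  5 × 7^0 = 5 × 1 = 5
  4 × 7^1 = 4 × 7 = 28
  1 × 7^2 = 1 × 49 = 49
  4 × 7^3 = 4 × 343 = 1372
  3 × 7^4 = 3 × 2401 = 7203
Sum = 5 + 28 + 49 + 1372 + 7203
= 8657


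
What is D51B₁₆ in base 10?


Positional values:
Position 0: B × 16^0 = 11 × 1 = 11
Position 1: 1 × 16^1 = 1 × 16 = 16
Position 2: 5 × 16^2 = 5 × 256 = 1280
Position 3: D × 16^3 = 13 × 4096 = 53248
Sum = 11 + 16 + 1280 + 53248
= 54555


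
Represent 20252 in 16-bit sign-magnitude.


Sign bit: 0 (positive)
Magnitude: 20252 = 100111100011100
= 0100111100011100


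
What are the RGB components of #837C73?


Hex: #837C73
R = 83₁₆ = 131
G = 7C₁₆ = 124
B = 73₁₆ = 115
= RGB(131, 124, 115)


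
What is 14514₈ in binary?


Each octal digit → 3 binary bits:
  1 = 001
  4 = 100
  5 = 101
  1 = 001
  4 = 100
Concatenate: 001 100 101 001 100
= 001100101001100


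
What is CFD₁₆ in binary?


Each hex digit → 4 binary bits:
  C = 1100
  F = 1111
  D = 1101
Concatenate: 1100 1111 1101
= 110011111101


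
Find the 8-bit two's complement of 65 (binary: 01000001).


Original: 01000001
Step 1 - Invert all bits: 10111110
Step 2 - Add 1: 10111110 + 1
= 10111111 (represents -65)


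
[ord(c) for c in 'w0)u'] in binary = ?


String: 'w0)u'  (4 characters)
Per-character ASCII lookup:
  'w': lowercase starts at 97: 'w' = 97 + 22 = 119 → 1110111
  '0': digits start at 48: '0' = 48 + 0 = 48 → 110000
  ')': special character: ')' = 41 → 101001
  'u': lowercase starts at 97: 'u' = 97 + 20 = 117 → 1110101
= 1110111 110000 101001 1110101


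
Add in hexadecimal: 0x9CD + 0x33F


Align and add column by column (LSB to MSB, each column mod 16 with carry):
  09CD
+ 033F
  ----
  col 0: D(13) + F(15) + 0 (carry in) = 28 → C(12), carry out 1
  col 1: C(12) + 3(3) + 1 (carry in) = 16 → 0(0), carry out 1
  col 2: 9(9) + 3(3) + 1 (carry in) = 13 → D(13), carry out 0
  col 3: 0(0) + 0(0) + 0 (carry in) = 0 → 0(0), carry out 0
Reading digits MSB→LSB: 0D0C
Strip leading zeros: D0C
= 0xD0C


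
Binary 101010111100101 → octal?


Group into 3-bit groups: 101010111100101
  101 = 5
  010 = 2
  111 = 7
  100 = 4
  101 = 5
= 0o52745


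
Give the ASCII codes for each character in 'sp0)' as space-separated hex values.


String: 'sp0)'  (4 characters)
Per-character ASCII lookup:
  's': lowercase starts at 97: 's' = 97 + 18 = 115 → 0x73
  'p': lowercase starts at 97: 'p' = 97 + 15 = 112 → 0x70
  '0': digits start at 48: '0' = 48 + 0 = 48 → 0x30
  ')': special character: ')' = 41 → 0x29
= 0x73 0x70 0x30 0x29


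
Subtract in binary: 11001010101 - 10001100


Align and subtract column by column (LSB to MSB, borrowing when needed):
  11001010101
- 00010001100
  -----------
  col 0: (1 - 0 borrow-in) - 0 → 1 - 0 = 1, borrow out 0
  col 1: (0 - 0 borrow-in) - 0 → 0 - 0 = 0, borrow out 0
  col 2: (1 - 0 borrow-in) - 1 → 1 - 1 = 0, borrow out 0
  col 3: (0 - 0 borrow-in) - 1 → borrow from next column: (0+2) - 1 = 1, borrow out 1
  col 4: (1 - 1 borrow-in) - 0 → 0 - 0 = 0, borrow out 0
  col 5: (0 - 0 borrow-in) - 0 → 0 - 0 = 0, borrow out 0
  col 6: (1 - 0 borrow-in) - 0 → 1 - 0 = 1, borrow out 0
  col 7: (0 - 0 borrow-in) - 1 → borrow from next column: (0+2) - 1 = 1, borrow out 1
  col 8: (0 - 1 borrow-in) - 0 → borrow from next column: (-1+2) - 0 = 1, borrow out 1
  col 9: (1 - 1 borrow-in) - 0 → 0 - 0 = 0, borrow out 0
  col 10: (1 - 0 borrow-in) - 0 → 1 - 0 = 1, borrow out 0
Reading bits MSB→LSB: 10111001001
Strip leading zeros: 10111001001
= 10111001001


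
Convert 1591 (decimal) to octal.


Divide by 8 repeatedly:
1591 ÷ 8 = 198 remainder 7
198 ÷ 8 = 24 remainder 6
24 ÷ 8 = 3 remainder 0
3 ÷ 8 = 0 remainder 3
Reading remainders bottom-up:
= 0o3067


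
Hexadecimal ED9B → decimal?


Positional values:
Position 0: B × 16^0 = 11 × 1 = 11
Position 1: 9 × 16^1 = 9 × 16 = 144
Position 2: D × 16^2 = 13 × 256 = 3328
Position 3: E × 16^3 = 14 × 4096 = 57344
Sum = 11 + 144 + 3328 + 57344
= 60827


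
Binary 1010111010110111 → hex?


Group into 4-bit nibbles: 1010111010110111
  1010 = A
  1110 = E
  1011 = B
  0111 = 7
= 0xAEB7


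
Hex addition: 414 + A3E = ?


Align and add column by column (LSB to MSB, each column mod 16 with carry):
  0414
+ 0A3E
  ----
  col 0: 4(4) + E(14) + 0 (carry in) = 18 → 2(2), carry out 1
  col 1: 1(1) + 3(3) + 1 (carry in) = 5 → 5(5), carry out 0
  col 2: 4(4) + A(10) + 0 (carry in) = 14 → E(14), carry out 0
  col 3: 0(0) + 0(0) + 0 (carry in) = 0 → 0(0), carry out 0
Reading digits MSB→LSB: 0E52
Strip leading zeros: E52
= 0xE52


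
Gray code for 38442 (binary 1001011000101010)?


Binary: 1001011000101010
Gray code: G = B XOR (B >> 1)
B >> 1 = 0100101100010101
1001011000101010 XOR 0100101100010101:
  1 XOR 0 = 1
  0 XOR 1 = 1
  0 XOR 0 = 0
  1 XOR 0 = 1
  0 XOR 1 = 1
  1 XOR 0 = 1
  1 XOR 1 = 0
  0 XOR 1 = 1
  0 XOR 0 = 0
  0 XOR 0 = 0
  1 XOR 0 = 1
  0 XOR 1 = 1
  1 XOR 0 = 1
  0 XOR 1 = 1
  1 XOR 0 = 1
  0 XOR 1 = 1
= 1101110100111111


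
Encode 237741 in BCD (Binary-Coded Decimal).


Each digit → 4-bit binary:
  2 → 0010
  3 → 0011
  7 → 0111
  7 → 0111
  4 → 0100
  1 → 0001
= 0010 0011 0111 0111 0100 0001


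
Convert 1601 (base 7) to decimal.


Positional values (base 7):
  1 × 7^0 = 1 × 1 = 1
  0 × 7^1 = 0 × 7 = 0
  6 × 7^2 = 6 × 49 = 294
  1 × 7^3 = 1 × 343 = 343
Sum = 1 + 0 + 294 + 343
= 638


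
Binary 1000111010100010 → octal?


Group into 3-bit groups: 001000111010100010
  001 = 1
  000 = 0
  111 = 7
  010 = 2
  100 = 4
  010 = 2
= 0o107242


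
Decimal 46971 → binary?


Divide by 2 repeatedly:
46971 ÷ 2 = 23485 remainder 1
23485 ÷ 2 = 11742 remainder 1
11742 ÷ 2 = 5871 remainder 0
5871 ÷ 2 = 2935 remainder 1
2935 ÷ 2 = 1467 remainder 1
1467 ÷ 2 = 733 remainder 1
733 ÷ 2 = 366 remainder 1
366 ÷ 2 = 183 remainder 0
183 ÷ 2 = 91 remainder 1
91 ÷ 2 = 45 remainder 1
45 ÷ 2 = 22 remainder 1
22 ÷ 2 = 11 remainder 0
11 ÷ 2 = 5 remainder 1
5 ÷ 2 = 2 remainder 1
2 ÷ 2 = 1 remainder 0
1 ÷ 2 = 0 remainder 1
Reading remainders bottom-up:
= 1011011101111011


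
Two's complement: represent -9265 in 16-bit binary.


Original: 0010010000110001
Step 1 - Invert all bits: 1101101111001110
Step 2 - Add 1: 1101101111001110 + 1
= 1101101111001111 (represents -9265)


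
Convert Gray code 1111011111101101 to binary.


Gray code: 1111011111101101
MSB stays the same: 1
Each subsequent bit = prev_binary XOR current_gray:
  B[1] = 1 XOR 1 = 0
  B[2] = 0 XOR 1 = 1
  B[3] = 1 XOR 1 = 0
  B[4] = 0 XOR 0 = 0
  B[5] = 0 XOR 1 = 1
  B[6] = 1 XOR 1 = 0
  B[7] = 0 XOR 1 = 1
  B[8] = 1 XOR 1 = 0
  B[9] = 0 XOR 1 = 1
  B[10] = 1 XOR 1 = 0
  B[11] = 0 XOR 0 = 0
  B[12] = 0 XOR 1 = 1
  B[13] = 1 XOR 1 = 0
  B[14] = 0 XOR 0 = 0
  B[15] = 0 XOR 1 = 1
= 1010010101001001 (42313 decimal)


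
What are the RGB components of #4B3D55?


Hex: #4B3D55
R = 4B₁₆ = 75
G = 3D₁₆ = 61
B = 55₁₆ = 85
= RGB(75, 61, 85)


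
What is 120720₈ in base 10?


Positional values:
Position 0: 0 × 8^0 = 0
Position 1: 2 × 8^1 = 16
Position 2: 7 × 8^2 = 448
Position 3: 0 × 8^3 = 0
Position 4: 2 × 8^4 = 8192
Position 5: 1 × 8^5 = 32768
Sum = 0 + 16 + 448 + 0 + 8192 + 32768
= 41424


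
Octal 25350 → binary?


Each octal digit → 3 binary bits:
  2 = 010
  5 = 101
  3 = 011
  5 = 101
  0 = 000
Concatenate: 010 101 011 101 000
= 010101011101000


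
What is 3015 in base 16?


Divide by 16 repeatedly:
3015 ÷ 16 = 188 remainder 7 (7)
188 ÷ 16 = 11 remainder 12 (C)
11 ÷ 16 = 0 remainder 11 (B)
Reading remainders bottom-up:
= 0xBC7


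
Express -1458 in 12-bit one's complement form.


Original: 010110110010
Invert all bits:
  bit 0: 0 → 1
  bit 1: 1 → 0
  bit 2: 0 → 1
  bit 3: 1 → 0
  bit 4: 1 → 0
  bit 5: 0 → 1
  bit 6: 1 → 0
  bit 7: 1 → 0
  bit 8: 0 → 1
  bit 9: 0 → 1
  bit 10: 1 → 0
  bit 11: 0 → 1
= 101001001101


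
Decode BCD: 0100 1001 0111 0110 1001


Each 4-bit group → digit:
  0100 → 4
  1001 → 9
  0111 → 7
  0110 → 6
  1001 → 9
= 49769


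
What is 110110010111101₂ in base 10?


Positional values:
Bit 0: 1 × 2^0 = 1
Bit 2: 1 × 2^2 = 4
Bit 3: 1 × 2^3 = 8
Bit 4: 1 × 2^4 = 16
Bit 5: 1 × 2^5 = 32
Bit 7: 1 × 2^7 = 128
Bit 10: 1 × 2^10 = 1024
Bit 11: 1 × 2^11 = 2048
Bit 13: 1 × 2^13 = 8192
Bit 14: 1 × 2^14 = 16384
Sum = 1 + 4 + 8 + 16 + 32 + 128 + 1024 + 2048 + 8192 + 16384
= 27837


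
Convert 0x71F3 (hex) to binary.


Each hex digit → 4 binary bits:
  7 = 0111
  1 = 0001
  F = 1111
  3 = 0011
Concatenate: 0111 0001 1111 0011
= 0111000111110011


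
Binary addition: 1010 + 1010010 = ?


Align and add column by column (LSB to MSB, carry propagating):
  00001010
+ 01010010
  --------
  col 0: 0 + 0 + 0 (carry in) = 0 → bit 0, carry out 0
  col 1: 1 + 1 + 0 (carry in) = 2 → bit 0, carry out 1
  col 2: 0 + 0 + 1 (carry in) = 1 → bit 1, carry out 0
  col 3: 1 + 0 + 0 (carry in) = 1 → bit 1, carry out 0
  col 4: 0 + 1 + 0 (carry in) = 1 → bit 1, carry out 0
  col 5: 0 + 0 + 0 (carry in) = 0 → bit 0, carry out 0
  col 6: 0 + 1 + 0 (carry in) = 1 → bit 1, carry out 0
  col 7: 0 + 0 + 0 (carry in) = 0 → bit 0, carry out 0
Reading bits MSB→LSB: 01011100
Strip leading zeros: 1011100
= 1011100


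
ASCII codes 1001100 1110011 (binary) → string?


Codes (binary): 1001100 1110011
Per-code ASCII lookup:
  1001100 = 76  (range 65-90: uppercase, 76 - 65 = 11) → 'L'
  1110011 = 115  (range 97-122: lowercase, 115 - 97 = 18) → 's'
= 'Ls'


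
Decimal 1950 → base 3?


Divide by 3 repeatedly:
1950 ÷ 3 = 650 remainder 0
650 ÷ 3 = 216 remainder 2
216 ÷ 3 = 72 remainder 0
72 ÷ 3 = 24 remainder 0
24 ÷ 3 = 8 remainder 0
8 ÷ 3 = 2 remainder 2
2 ÷ 3 = 0 remainder 2
Reading remainders bottom-up:
= 2200020


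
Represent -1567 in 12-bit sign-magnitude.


Sign bit: 1 (negative)
Magnitude: 1567 = 11000011111
= 111000011111


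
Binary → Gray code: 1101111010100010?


Binary: 1101111010100010
Gray code: G = B XOR (B >> 1)
B >> 1 = 0110111101010001
1101111010100010 XOR 0110111101010001:
  1 XOR 0 = 1
  1 XOR 1 = 0
  0 XOR 1 = 1
  1 XOR 0 = 1
  1 XOR 1 = 0
  1 XOR 1 = 0
  1 XOR 1 = 0
  0 XOR 1 = 1
  1 XOR 0 = 1
  0 XOR 1 = 1
  1 XOR 0 = 1
  0 XOR 1 = 1
  0 XOR 0 = 0
  0 XOR 0 = 0
  1 XOR 0 = 1
  0 XOR 1 = 1
= 1011000111110011


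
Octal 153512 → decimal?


Positional values:
Position 0: 2 × 8^0 = 2
Position 1: 1 × 8^1 = 8
Position 2: 5 × 8^2 = 320
Position 3: 3 × 8^3 = 1536
Position 4: 5 × 8^4 = 20480
Position 5: 1 × 8^5 = 32768
Sum = 2 + 8 + 320 + 1536 + 20480 + 32768
= 55114


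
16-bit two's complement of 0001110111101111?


Original: 0001110111101111
Step 1 - Invert all bits: 1110001000010000
Step 2 - Add 1: 1110001000010000 + 1
= 1110001000010001 (represents -7663)


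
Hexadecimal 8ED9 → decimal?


Positional values:
Position 0: 9 × 16^0 = 9 × 1 = 9
Position 1: D × 16^1 = 13 × 16 = 208
Position 2: E × 16^2 = 14 × 256 = 3584
Position 3: 8 × 16^3 = 8 × 4096 = 32768
Sum = 9 + 208 + 3584 + 32768
= 36569


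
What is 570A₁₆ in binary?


Each hex digit → 4 binary bits:
  5 = 0101
  7 = 0111
  0 = 0000
  A = 1010
Concatenate: 0101 0111 0000 1010
= 0101011100001010


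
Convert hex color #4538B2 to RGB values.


Hex: #4538B2
R = 45₁₆ = 69
G = 38₁₆ = 56
B = B2₁₆ = 178
= RGB(69, 56, 178)


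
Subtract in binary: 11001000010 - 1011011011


Align and subtract column by column (LSB to MSB, borrowing when needed):
  11001000010
- 01011011011
  -----------
  col 0: (0 - 0 borrow-in) - 1 → borrow from next column: (0+2) - 1 = 1, borrow out 1
  col 1: (1 - 1 borrow-in) - 1 → borrow from next column: (0+2) - 1 = 1, borrow out 1
  col 2: (0 - 1 borrow-in) - 0 → borrow from next column: (-1+2) - 0 = 1, borrow out 1
  col 3: (0 - 1 borrow-in) - 1 → borrow from next column: (-1+2) - 1 = 0, borrow out 1
  col 4: (0 - 1 borrow-in) - 1 → borrow from next column: (-1+2) - 1 = 0, borrow out 1
  col 5: (0 - 1 borrow-in) - 0 → borrow from next column: (-1+2) - 0 = 1, borrow out 1
  col 6: (1 - 1 borrow-in) - 1 → borrow from next column: (0+2) - 1 = 1, borrow out 1
  col 7: (0 - 1 borrow-in) - 1 → borrow from next column: (-1+2) - 1 = 0, borrow out 1
  col 8: (0 - 1 borrow-in) - 0 → borrow from next column: (-1+2) - 0 = 1, borrow out 1
  col 9: (1 - 1 borrow-in) - 1 → borrow from next column: (0+2) - 1 = 1, borrow out 1
  col 10: (1 - 1 borrow-in) - 0 → 0 - 0 = 0, borrow out 0
Reading bits MSB→LSB: 01101100111
Strip leading zeros: 1101100111
= 1101100111


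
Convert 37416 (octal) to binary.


Each octal digit → 3 binary bits:
  3 = 011
  7 = 111
  4 = 100
  1 = 001
  6 = 110
Concatenate: 011 111 100 001 110
= 011111100001110


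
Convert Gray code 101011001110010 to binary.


Gray code: 101011001110010
MSB stays the same: 1
Each subsequent bit = prev_binary XOR current_gray:
  B[1] = 1 XOR 0 = 1
  B[2] = 1 XOR 1 = 0
  B[3] = 0 XOR 0 = 0
  B[4] = 0 XOR 1 = 1
  B[5] = 1 XOR 1 = 0
  B[6] = 0 XOR 0 = 0
  B[7] = 0 XOR 0 = 0
  B[8] = 0 XOR 1 = 1
  B[9] = 1 XOR 1 = 0
  B[10] = 0 XOR 1 = 1
  B[11] = 1 XOR 0 = 1
  B[12] = 1 XOR 0 = 1
  B[13] = 1 XOR 1 = 0
  B[14] = 0 XOR 0 = 0
= 110010001011100 (25692 decimal)


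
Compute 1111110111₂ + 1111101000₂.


Align and add column by column (LSB to MSB, carry propagating):
  01111110111
+ 01111101000
  -----------
  col 0: 1 + 0 + 0 (carry in) = 1 → bit 1, carry out 0
  col 1: 1 + 0 + 0 (carry in) = 1 → bit 1, carry out 0
  col 2: 1 + 0 + 0 (carry in) = 1 → bit 1, carry out 0
  col 3: 0 + 1 + 0 (carry in) = 1 → bit 1, carry out 0
  col 4: 1 + 0 + 0 (carry in) = 1 → bit 1, carry out 0
  col 5: 1 + 1 + 0 (carry in) = 2 → bit 0, carry out 1
  col 6: 1 + 1 + 1 (carry in) = 3 → bit 1, carry out 1
  col 7: 1 + 1 + 1 (carry in) = 3 → bit 1, carry out 1
  col 8: 1 + 1 + 1 (carry in) = 3 → bit 1, carry out 1
  col 9: 1 + 1 + 1 (carry in) = 3 → bit 1, carry out 1
  col 10: 0 + 0 + 1 (carry in) = 1 → bit 1, carry out 0
Reading bits MSB→LSB: 11111011111
Strip leading zeros: 11111011111
= 11111011111


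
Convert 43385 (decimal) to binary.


Divide by 2 repeatedly:
43385 ÷ 2 = 21692 remainder 1
21692 ÷ 2 = 10846 remainder 0
10846 ÷ 2 = 5423 remainder 0
5423 ÷ 2 = 2711 remainder 1
2711 ÷ 2 = 1355 remainder 1
1355 ÷ 2 = 677 remainder 1
677 ÷ 2 = 338 remainder 1
338 ÷ 2 = 169 remainder 0
169 ÷ 2 = 84 remainder 1
84 ÷ 2 = 42 remainder 0
42 ÷ 2 = 21 remainder 0
21 ÷ 2 = 10 remainder 1
10 ÷ 2 = 5 remainder 0
5 ÷ 2 = 2 remainder 1
2 ÷ 2 = 1 remainder 0
1 ÷ 2 = 0 remainder 1
Reading remainders bottom-up:
= 1010100101111001


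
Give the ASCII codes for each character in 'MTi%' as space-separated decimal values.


String: 'MTi%'  (4 characters)
Per-character ASCII lookup:
  'M': uppercase starts at 65: 'M' = 65 + 12 = 77
  'T': uppercase starts at 65: 'T' = 65 + 19 = 84
  'i': lowercase starts at 97: 'i' = 97 + 8 = 105
  '%': special character: '%' = 37
= 77 84 105 37


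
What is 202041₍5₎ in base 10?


Positional values (base 5):
  1 × 5^0 = 1 × 1 = 1
  4 × 5^1 = 4 × 5 = 20
  0 × 5^2 = 0 × 25 = 0
  2 × 5^3 = 2 × 125 = 250
  0 × 5^4 = 0 × 625 = 0
  2 × 5^5 = 2 × 3125 = 6250
Sum = 1 + 20 + 0 + 250 + 0 + 6250
= 6521


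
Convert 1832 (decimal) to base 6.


Divide by 6 repeatedly:
1832 ÷ 6 = 305 remainder 2
305 ÷ 6 = 50 remainder 5
50 ÷ 6 = 8 remainder 2
8 ÷ 6 = 1 remainder 2
1 ÷ 6 = 0 remainder 1
Reading remainders bottom-up:
= 12252


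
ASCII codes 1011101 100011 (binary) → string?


Codes (binary): 1011101 100011
Per-code ASCII lookup:
  1011101 = 93  (special character) → ']'
  100011 = 35  (special character) → '#'
= ']#'


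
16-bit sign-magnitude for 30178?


Sign bit: 0 (positive)
Magnitude: 30178 = 111010111100010
= 0111010111100010


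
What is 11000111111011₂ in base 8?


Group into 3-bit groups: 011000111111011
  011 = 3
  000 = 0
  111 = 7
  111 = 7
  011 = 3
= 0o30773


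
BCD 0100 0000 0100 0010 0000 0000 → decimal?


Each 4-bit group → digit:
  0100 → 4
  0000 → 0
  0100 → 4
  0010 → 2
  0000 → 0
  0000 → 0
= 404200


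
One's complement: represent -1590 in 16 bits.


Original: 0000011000110110
Invert all bits:
  bit 0: 0 → 1
  bit 1: 0 → 1
  bit 2: 0 → 1
  bit 3: 0 → 1
  bit 4: 0 → 1
  bit 5: 1 → 0
  bit 6: 1 → 0
  bit 7: 0 → 1
  bit 8: 0 → 1
  bit 9: 0 → 1
  bit 10: 1 → 0
  bit 11: 1 → 0
  bit 12: 0 → 1
  bit 13: 1 → 0
  bit 14: 1 → 0
  bit 15: 0 → 1
= 1111100111001001


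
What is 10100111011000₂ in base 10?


Positional values:
Bit 3: 1 × 2^3 = 8
Bit 4: 1 × 2^4 = 16
Bit 6: 1 × 2^6 = 64
Bit 7: 1 × 2^7 = 128
Bit 8: 1 × 2^8 = 256
Bit 11: 1 × 2^11 = 2048
Bit 13: 1 × 2^13 = 8192
Sum = 8 + 16 + 64 + 128 + 256 + 2048 + 8192
= 10712


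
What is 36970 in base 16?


Divide by 16 repeatedly:
36970 ÷ 16 = 2310 remainder 10 (A)
2310 ÷ 16 = 144 remainder 6 (6)
144 ÷ 16 = 9 remainder 0 (0)
9 ÷ 16 = 0 remainder 9 (9)
Reading remainders bottom-up:
= 0x906A


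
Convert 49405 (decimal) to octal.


Divide by 8 repeatedly:
49405 ÷ 8 = 6175 remainder 5
6175 ÷ 8 = 771 remainder 7
771 ÷ 8 = 96 remainder 3
96 ÷ 8 = 12 remainder 0
12 ÷ 8 = 1 remainder 4
1 ÷ 8 = 0 remainder 1
Reading remainders bottom-up:
= 0o140375


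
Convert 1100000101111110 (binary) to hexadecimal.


Group into 4-bit nibbles: 1100000101111110
  1100 = C
  0001 = 1
  0111 = 7
  1110 = E
= 0xC17E


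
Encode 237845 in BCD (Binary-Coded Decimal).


Each digit → 4-bit binary:
  2 → 0010
  3 → 0011
  7 → 0111
  8 → 1000
  4 → 0100
  5 → 0101
= 0010 0011 0111 1000 0100 0101


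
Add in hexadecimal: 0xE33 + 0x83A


Align and add column by column (LSB to MSB, each column mod 16 with carry):
  0E33
+ 083A
  ----
  col 0: 3(3) + A(10) + 0 (carry in) = 13 → D(13), carry out 0
  col 1: 3(3) + 3(3) + 0 (carry in) = 6 → 6(6), carry out 0
  col 2: E(14) + 8(8) + 0 (carry in) = 22 → 6(6), carry out 1
  col 3: 0(0) + 0(0) + 1 (carry in) = 1 → 1(1), carry out 0
Reading digits MSB→LSB: 166D
Strip leading zeros: 166D
= 0x166D


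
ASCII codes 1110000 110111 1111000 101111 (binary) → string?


Codes (binary): 1110000 110111 1111000 101111
Per-code ASCII lookup:
  1110000 = 112  (range 97-122: lowercase, 112 - 97 = 15) → 'p'
  110111 = 55  (range 48-57: digits, 55 - 48 = 7) → '7'
  1111000 = 120  (range 97-122: lowercase, 120 - 97 = 23) → 'x'
  101111 = 47  (special character) → '/'
= 'p7x/'


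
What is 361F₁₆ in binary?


Each hex digit → 4 binary bits:
  3 = 0011
  6 = 0110
  1 = 0001
  F = 1111
Concatenate: 0011 0110 0001 1111
= 0011011000011111


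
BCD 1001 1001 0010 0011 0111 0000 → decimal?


Each 4-bit group → digit:
  1001 → 9
  1001 → 9
  0010 → 2
  0011 → 3
  0111 → 7
  0000 → 0
= 992370


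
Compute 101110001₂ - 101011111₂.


Align and subtract column by column (LSB to MSB, borrowing when needed):
  101110001
- 101011111
  ---------
  col 0: (1 - 0 borrow-in) - 1 → 1 - 1 = 0, borrow out 0
  col 1: (0 - 0 borrow-in) - 1 → borrow from next column: (0+2) - 1 = 1, borrow out 1
  col 2: (0 - 1 borrow-in) - 1 → borrow from next column: (-1+2) - 1 = 0, borrow out 1
  col 3: (0 - 1 borrow-in) - 1 → borrow from next column: (-1+2) - 1 = 0, borrow out 1
  col 4: (1 - 1 borrow-in) - 1 → borrow from next column: (0+2) - 1 = 1, borrow out 1
  col 5: (1 - 1 borrow-in) - 0 → 0 - 0 = 0, borrow out 0
  col 6: (1 - 0 borrow-in) - 1 → 1 - 1 = 0, borrow out 0
  col 7: (0 - 0 borrow-in) - 0 → 0 - 0 = 0, borrow out 0
  col 8: (1 - 0 borrow-in) - 1 → 1 - 1 = 0, borrow out 0
Reading bits MSB→LSB: 000010010
Strip leading zeros: 10010
= 10010


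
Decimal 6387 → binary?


Divide by 2 repeatedly:
6387 ÷ 2 = 3193 remainder 1
3193 ÷ 2 = 1596 remainder 1
1596 ÷ 2 = 798 remainder 0
798 ÷ 2 = 399 remainder 0
399 ÷ 2 = 199 remainder 1
199 ÷ 2 = 99 remainder 1
99 ÷ 2 = 49 remainder 1
49 ÷ 2 = 24 remainder 1
24 ÷ 2 = 12 remainder 0
12 ÷ 2 = 6 remainder 0
6 ÷ 2 = 3 remainder 0
3 ÷ 2 = 1 remainder 1
1 ÷ 2 = 0 remainder 1
Reading remainders bottom-up:
= 1100011110011


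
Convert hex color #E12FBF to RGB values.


Hex: #E12FBF
R = E1₁₆ = 225
G = 2F₁₆ = 47
B = BF₁₆ = 191
= RGB(225, 47, 191)


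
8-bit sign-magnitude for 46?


Sign bit: 0 (positive)
Magnitude: 46 = 0101110
= 00101110


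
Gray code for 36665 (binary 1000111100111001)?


Binary: 1000111100111001
Gray code: G = B XOR (B >> 1)
B >> 1 = 0100011110011100
1000111100111001 XOR 0100011110011100:
  1 XOR 0 = 1
  0 XOR 1 = 1
  0 XOR 0 = 0
  0 XOR 0 = 0
  1 XOR 0 = 1
  1 XOR 1 = 0
  1 XOR 1 = 0
  1 XOR 1 = 0
  0 XOR 1 = 1
  0 XOR 0 = 0
  1 XOR 0 = 1
  1 XOR 1 = 0
  1 XOR 1 = 0
  0 XOR 1 = 1
  0 XOR 0 = 0
  1 XOR 0 = 1
= 1100100010100101


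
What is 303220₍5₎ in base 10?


Positional values (base 5):
  0 × 5^0 = 0 × 1 = 0
  2 × 5^1 = 2 × 5 = 10
  2 × 5^2 = 2 × 25 = 50
  3 × 5^3 = 3 × 125 = 375
  0 × 5^4 = 0 × 625 = 0
  3 × 5^5 = 3 × 3125 = 9375
Sum = 0 + 10 + 50 + 375 + 0 + 9375
= 9810


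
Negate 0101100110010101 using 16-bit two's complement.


Original: 0101100110010101
Step 1 - Invert all bits: 1010011001101010
Step 2 - Add 1: 1010011001101010 + 1
= 1010011001101011 (represents -22933)


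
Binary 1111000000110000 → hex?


Group into 4-bit nibbles: 1111000000110000
  1111 = F
  0000 = 0
  0011 = 3
  0000 = 0
= 0xF030


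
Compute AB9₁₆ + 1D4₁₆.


Align and add column by column (LSB to MSB, each column mod 16 with carry):
  0AB9
+ 01D4
  ----
  col 0: 9(9) + 4(4) + 0 (carry in) = 13 → D(13), carry out 0
  col 1: B(11) + D(13) + 0 (carry in) = 24 → 8(8), carry out 1
  col 2: A(10) + 1(1) + 1 (carry in) = 12 → C(12), carry out 0
  col 3: 0(0) + 0(0) + 0 (carry in) = 0 → 0(0), carry out 0
Reading digits MSB→LSB: 0C8D
Strip leading zeros: C8D
= 0xC8D


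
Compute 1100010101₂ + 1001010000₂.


Align and add column by column (LSB to MSB, carry propagating):
  01100010101
+ 01001010000
  -----------
  col 0: 1 + 0 + 0 (carry in) = 1 → bit 1, carry out 0
  col 1: 0 + 0 + 0 (carry in) = 0 → bit 0, carry out 0
  col 2: 1 + 0 + 0 (carry in) = 1 → bit 1, carry out 0
  col 3: 0 + 0 + 0 (carry in) = 0 → bit 0, carry out 0
  col 4: 1 + 1 + 0 (carry in) = 2 → bit 0, carry out 1
  col 5: 0 + 0 + 1 (carry in) = 1 → bit 1, carry out 0
  col 6: 0 + 1 + 0 (carry in) = 1 → bit 1, carry out 0
  col 7: 0 + 0 + 0 (carry in) = 0 → bit 0, carry out 0
  col 8: 1 + 0 + 0 (carry in) = 1 → bit 1, carry out 0
  col 9: 1 + 1 + 0 (carry in) = 2 → bit 0, carry out 1
  col 10: 0 + 0 + 1 (carry in) = 1 → bit 1, carry out 0
Reading bits MSB→LSB: 10101100101
Strip leading zeros: 10101100101
= 10101100101


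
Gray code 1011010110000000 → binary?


Gray code: 1011010110000000
MSB stays the same: 1
Each subsequent bit = prev_binary XOR current_gray:
  B[1] = 1 XOR 0 = 1
  B[2] = 1 XOR 1 = 0
  B[3] = 0 XOR 1 = 1
  B[4] = 1 XOR 0 = 1
  B[5] = 1 XOR 1 = 0
  B[6] = 0 XOR 0 = 0
  B[7] = 0 XOR 1 = 1
  B[8] = 1 XOR 1 = 0
  B[9] = 0 XOR 0 = 0
  B[10] = 0 XOR 0 = 0
  B[11] = 0 XOR 0 = 0
  B[12] = 0 XOR 0 = 0
  B[13] = 0 XOR 0 = 0
  B[14] = 0 XOR 0 = 0
  B[15] = 0 XOR 0 = 0
= 1101100100000000 (55552 decimal)


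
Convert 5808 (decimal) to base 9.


Divide by 9 repeatedly:
5808 ÷ 9 = 645 remainder 3
645 ÷ 9 = 71 remainder 6
71 ÷ 9 = 7 remainder 8
7 ÷ 9 = 0 remainder 7
Reading remainders bottom-up:
= 7863


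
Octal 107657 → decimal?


Positional values:
Position 0: 7 × 8^0 = 7
Position 1: 5 × 8^1 = 40
Position 2: 6 × 8^2 = 384
Position 3: 7 × 8^3 = 3584
Position 4: 0 × 8^4 = 0
Position 5: 1 × 8^5 = 32768
Sum = 7 + 40 + 384 + 3584 + 0 + 32768
= 36783


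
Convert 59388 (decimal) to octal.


Divide by 8 repeatedly:
59388 ÷ 8 = 7423 remainder 4
7423 ÷ 8 = 927 remainder 7
927 ÷ 8 = 115 remainder 7
115 ÷ 8 = 14 remainder 3
14 ÷ 8 = 1 remainder 6
1 ÷ 8 = 0 remainder 1
Reading remainders bottom-up:
= 0o163774


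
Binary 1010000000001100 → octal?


Group into 3-bit groups: 001010000000001100
  001 = 1
  010 = 2
  000 = 0
  000 = 0
  001 = 1
  100 = 4
= 0o120014


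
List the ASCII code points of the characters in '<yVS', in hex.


String: '<yVS'  (4 characters)
Per-character ASCII lookup:
  '<': special character: '<' = 60 → 0x3C
  'y': lowercase starts at 97: 'y' = 97 + 24 = 121 → 0x79
  'V': uppercase starts at 65: 'V' = 65 + 21 = 86 → 0x56
  'S': uppercase starts at 65: 'S' = 65 + 18 = 83 → 0x53
= 0x3C 0x79 0x56 0x53


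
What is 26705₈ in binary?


Each octal digit → 3 binary bits:
  2 = 010
  6 = 110
  7 = 111
  0 = 000
  5 = 101
Concatenate: 010 110 111 000 101
= 010110111000101


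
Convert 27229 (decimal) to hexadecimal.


Divide by 16 repeatedly:
27229 ÷ 16 = 1701 remainder 13 (D)
1701 ÷ 16 = 106 remainder 5 (5)
106 ÷ 16 = 6 remainder 10 (A)
6 ÷ 16 = 0 remainder 6 (6)
Reading remainders bottom-up:
= 0x6A5D


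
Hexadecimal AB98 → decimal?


Positional values:
Position 0: 8 × 16^0 = 8 × 1 = 8
Position 1: 9 × 16^1 = 9 × 16 = 144
Position 2: B × 16^2 = 11 × 256 = 2816
Position 3: A × 16^3 = 10 × 4096 = 40960
Sum = 8 + 144 + 2816 + 40960
= 43928


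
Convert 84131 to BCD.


Each digit → 4-bit binary:
  8 → 1000
  4 → 0100
  1 → 0001
  3 → 0011
  1 → 0001
= 1000 0100 0001 0011 0001


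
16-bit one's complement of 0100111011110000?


Original: 0100111011110000
Invert all bits:
  bit 0: 0 → 1
  bit 1: 1 → 0
  bit 2: 0 → 1
  bit 3: 0 → 1
  bit 4: 1 → 0
  bit 5: 1 → 0
  bit 6: 1 → 0
  bit 7: 0 → 1
  bit 8: 1 → 0
  bit 9: 1 → 0
  bit 10: 1 → 0
  bit 11: 1 → 0
  bit 12: 0 → 1
  bit 13: 0 → 1
  bit 14: 0 → 1
  bit 15: 0 → 1
= 1011000100001111


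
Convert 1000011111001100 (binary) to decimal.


Positional values:
Bit 2: 1 × 2^2 = 4
Bit 3: 1 × 2^3 = 8
Bit 6: 1 × 2^6 = 64
Bit 7: 1 × 2^7 = 128
Bit 8: 1 × 2^8 = 256
Bit 9: 1 × 2^9 = 512
Bit 10: 1 × 2^10 = 1024
Bit 15: 1 × 2^15 = 32768
Sum = 4 + 8 + 64 + 128 + 256 + 512 + 1024 + 32768
= 34764


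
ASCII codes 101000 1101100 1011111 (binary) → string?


Codes (binary): 101000 1101100 1011111
Per-code ASCII lookup:
  101000 = 40  (special character) → '('
  1101100 = 108  (range 97-122: lowercase, 108 - 97 = 11) → 'l'
  1011111 = 95  (special character) → '_'
= '(l_'


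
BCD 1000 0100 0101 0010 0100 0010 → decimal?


Each 4-bit group → digit:
  1000 → 8
  0100 → 4
  0101 → 5
  0010 → 2
  0100 → 4
  0010 → 2
= 845242


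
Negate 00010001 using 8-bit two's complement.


Original: 00010001
Step 1 - Invert all bits: 11101110
Step 2 - Add 1: 11101110 + 1
= 11101111 (represents -17)


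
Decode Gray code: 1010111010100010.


Gray code: 1010111010100010
MSB stays the same: 1
Each subsequent bit = prev_binary XOR current_gray:
  B[1] = 1 XOR 0 = 1
  B[2] = 1 XOR 1 = 0
  B[3] = 0 XOR 0 = 0
  B[4] = 0 XOR 1 = 1
  B[5] = 1 XOR 1 = 0
  B[6] = 0 XOR 1 = 1
  B[7] = 1 XOR 0 = 1
  B[8] = 1 XOR 1 = 0
  B[9] = 0 XOR 0 = 0
  B[10] = 0 XOR 1 = 1
  B[11] = 1 XOR 0 = 1
  B[12] = 1 XOR 0 = 1
  B[13] = 1 XOR 0 = 1
  B[14] = 1 XOR 1 = 0
  B[15] = 0 XOR 0 = 0
= 1100101100111100 (52028 decimal)


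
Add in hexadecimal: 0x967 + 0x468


Align and add column by column (LSB to MSB, each column mod 16 with carry):
  0967
+ 0468
  ----
  col 0: 7(7) + 8(8) + 0 (carry in) = 15 → F(15), carry out 0
  col 1: 6(6) + 6(6) + 0 (carry in) = 12 → C(12), carry out 0
  col 2: 9(9) + 4(4) + 0 (carry in) = 13 → D(13), carry out 0
  col 3: 0(0) + 0(0) + 0 (carry in) = 0 → 0(0), carry out 0
Reading digits MSB→LSB: 0DCF
Strip leading zeros: DCF
= 0xDCF


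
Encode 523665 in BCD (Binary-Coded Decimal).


Each digit → 4-bit binary:
  5 → 0101
  2 → 0010
  3 → 0011
  6 → 0110
  6 → 0110
  5 → 0101
= 0101 0010 0011 0110 0110 0101


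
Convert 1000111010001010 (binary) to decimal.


Positional values:
Bit 1: 1 × 2^1 = 2
Bit 3: 1 × 2^3 = 8
Bit 7: 1 × 2^7 = 128
Bit 9: 1 × 2^9 = 512
Bit 10: 1 × 2^10 = 1024
Bit 11: 1 × 2^11 = 2048
Bit 15: 1 × 2^15 = 32768
Sum = 2 + 8 + 128 + 512 + 1024 + 2048 + 32768
= 36490


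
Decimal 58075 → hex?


Divide by 16 repeatedly:
58075 ÷ 16 = 3629 remainder 11 (B)
3629 ÷ 16 = 226 remainder 13 (D)
226 ÷ 16 = 14 remainder 2 (2)
14 ÷ 16 = 0 remainder 14 (E)
Reading remainders bottom-up:
= 0xE2DB


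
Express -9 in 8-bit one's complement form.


Original: 00001001
Invert all bits:
  bit 0: 0 → 1
  bit 1: 0 → 1
  bit 2: 0 → 1
  bit 3: 0 → 1
  bit 4: 1 → 0
  bit 5: 0 → 1
  bit 6: 0 → 1
  bit 7: 1 → 0
= 11110110


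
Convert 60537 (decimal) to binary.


Divide by 2 repeatedly:
60537 ÷ 2 = 30268 remainder 1
30268 ÷ 2 = 15134 remainder 0
15134 ÷ 2 = 7567 remainder 0
7567 ÷ 2 = 3783 remainder 1
3783 ÷ 2 = 1891 remainder 1
1891 ÷ 2 = 945 remainder 1
945 ÷ 2 = 472 remainder 1
472 ÷ 2 = 236 remainder 0
236 ÷ 2 = 118 remainder 0
118 ÷ 2 = 59 remainder 0
59 ÷ 2 = 29 remainder 1
29 ÷ 2 = 14 remainder 1
14 ÷ 2 = 7 remainder 0
7 ÷ 2 = 3 remainder 1
3 ÷ 2 = 1 remainder 1
1 ÷ 2 = 0 remainder 1
Reading remainders bottom-up:
= 1110110001111001


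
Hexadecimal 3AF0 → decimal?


Positional values:
Position 0: 0 × 16^0 = 0 × 1 = 0
Position 1: F × 16^1 = 15 × 16 = 240
Position 2: A × 16^2 = 10 × 256 = 2560
Position 3: 3 × 16^3 = 3 × 4096 = 12288
Sum = 0 + 240 + 2560 + 12288
= 15088


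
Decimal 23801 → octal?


Divide by 8 repeatedly:
23801 ÷ 8 = 2975 remainder 1
2975 ÷ 8 = 371 remainder 7
371 ÷ 8 = 46 remainder 3
46 ÷ 8 = 5 remainder 6
5 ÷ 8 = 0 remainder 5
Reading remainders bottom-up:
= 0o56371


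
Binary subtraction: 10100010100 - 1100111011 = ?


Align and subtract column by column (LSB to MSB, borrowing when needed):
  10100010100
- 01100111011
  -----------
  col 0: (0 - 0 borrow-in) - 1 → borrow from next column: (0+2) - 1 = 1, borrow out 1
  col 1: (0 - 1 borrow-in) - 1 → borrow from next column: (-1+2) - 1 = 0, borrow out 1
  col 2: (1 - 1 borrow-in) - 0 → 0 - 0 = 0, borrow out 0
  col 3: (0 - 0 borrow-in) - 1 → borrow from next column: (0+2) - 1 = 1, borrow out 1
  col 4: (1 - 1 borrow-in) - 1 → borrow from next column: (0+2) - 1 = 1, borrow out 1
  col 5: (0 - 1 borrow-in) - 1 → borrow from next column: (-1+2) - 1 = 0, borrow out 1
  col 6: (0 - 1 borrow-in) - 0 → borrow from next column: (-1+2) - 0 = 1, borrow out 1
  col 7: (0 - 1 borrow-in) - 0 → borrow from next column: (-1+2) - 0 = 1, borrow out 1
  col 8: (1 - 1 borrow-in) - 1 → borrow from next column: (0+2) - 1 = 1, borrow out 1
  col 9: (0 - 1 borrow-in) - 1 → borrow from next column: (-1+2) - 1 = 0, borrow out 1
  col 10: (1 - 1 borrow-in) - 0 → 0 - 0 = 0, borrow out 0
Reading bits MSB→LSB: 00111011001
Strip leading zeros: 111011001
= 111011001


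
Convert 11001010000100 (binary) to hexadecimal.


Group into 4-bit nibbles: 0011001010000100
  0011 = 3
  0010 = 2
  1000 = 8
  0100 = 4
= 0x3284


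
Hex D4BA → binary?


Each hex digit → 4 binary bits:
  D = 1101
  4 = 0100
  B = 1011
  A = 1010
Concatenate: 1101 0100 1011 1010
= 1101010010111010


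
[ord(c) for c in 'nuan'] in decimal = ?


String: 'nuan'  (4 characters)
Per-character ASCII lookup:
  'n': lowercase starts at 97: 'n' = 97 + 13 = 110
  'u': lowercase starts at 97: 'u' = 97 + 20 = 117
  'a': lowercase starts at 97: 'a' = 97 + 0 = 97
  'n': lowercase starts at 97: 'n' = 97 + 13 = 110
= 110 117 97 110


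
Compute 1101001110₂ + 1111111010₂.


Align and add column by column (LSB to MSB, carry propagating):
  01101001110
+ 01111111010
  -----------
  col 0: 0 + 0 + 0 (carry in) = 0 → bit 0, carry out 0
  col 1: 1 + 1 + 0 (carry in) = 2 → bit 0, carry out 1
  col 2: 1 + 0 + 1 (carry in) = 2 → bit 0, carry out 1
  col 3: 1 + 1 + 1 (carry in) = 3 → bit 1, carry out 1
  col 4: 0 + 1 + 1 (carry in) = 2 → bit 0, carry out 1
  col 5: 0 + 1 + 1 (carry in) = 2 → bit 0, carry out 1
  col 6: 1 + 1 + 1 (carry in) = 3 → bit 1, carry out 1
  col 7: 0 + 1 + 1 (carry in) = 2 → bit 0, carry out 1
  col 8: 1 + 1 + 1 (carry in) = 3 → bit 1, carry out 1
  col 9: 1 + 1 + 1 (carry in) = 3 → bit 1, carry out 1
  col 10: 0 + 0 + 1 (carry in) = 1 → bit 1, carry out 0
Reading bits MSB→LSB: 11101001000
Strip leading zeros: 11101001000
= 11101001000


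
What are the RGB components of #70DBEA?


Hex: #70DBEA
R = 70₁₆ = 112
G = DB₁₆ = 219
B = EA₁₆ = 234
= RGB(112, 219, 234)


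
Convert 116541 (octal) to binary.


Each octal digit → 3 binary bits:
  1 = 001
  1 = 001
  6 = 110
  5 = 101
  4 = 100
  1 = 001
Concatenate: 001 001 110 101 100 001
= 001001110101100001


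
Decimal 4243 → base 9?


Divide by 9 repeatedly:
4243 ÷ 9 = 471 remainder 4
471 ÷ 9 = 52 remainder 3
52 ÷ 9 = 5 remainder 7
5 ÷ 9 = 0 remainder 5
Reading remainders bottom-up:
= 5734


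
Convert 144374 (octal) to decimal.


Positional values:
Position 0: 4 × 8^0 = 4
Position 1: 7 × 8^1 = 56
Position 2: 3 × 8^2 = 192
Position 3: 4 × 8^3 = 2048
Position 4: 4 × 8^4 = 16384
Position 5: 1 × 8^5 = 32768
Sum = 4 + 56 + 192 + 2048 + 16384 + 32768
= 51452


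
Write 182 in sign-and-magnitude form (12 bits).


Sign bit: 0 (positive)
Magnitude: 182 = 00010110110
= 000010110110


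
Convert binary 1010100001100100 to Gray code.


Binary: 1010100001100100
Gray code: G = B XOR (B >> 1)
B >> 1 = 0101010000110010
1010100001100100 XOR 0101010000110010:
  1 XOR 0 = 1
  0 XOR 1 = 1
  1 XOR 0 = 1
  0 XOR 1 = 1
  1 XOR 0 = 1
  0 XOR 1 = 1
  0 XOR 0 = 0
  0 XOR 0 = 0
  0 XOR 0 = 0
  1 XOR 0 = 1
  1 XOR 1 = 0
  0 XOR 1 = 1
  0 XOR 0 = 0
  1 XOR 0 = 1
  0 XOR 1 = 1
  0 XOR 0 = 0
= 1111110001010110


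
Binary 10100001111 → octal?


Group into 3-bit groups: 010100001111
  010 = 2
  100 = 4
  001 = 1
  111 = 7
= 0o2417


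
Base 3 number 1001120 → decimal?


Positional values (base 3):
  0 × 3^0 = 0 × 1 = 0
  2 × 3^1 = 2 × 3 = 6
  1 × 3^2 = 1 × 9 = 9
  1 × 3^3 = 1 × 27 = 27
  0 × 3^4 = 0 × 81 = 0
  0 × 3^5 = 0 × 243 = 0
  1 × 3^6 = 1 × 729 = 729
Sum = 0 + 6 + 9 + 27 + 0 + 0 + 729
= 771


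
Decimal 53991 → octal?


Divide by 8 repeatedly:
53991 ÷ 8 = 6748 remainder 7
6748 ÷ 8 = 843 remainder 4
843 ÷ 8 = 105 remainder 3
105 ÷ 8 = 13 remainder 1
13 ÷ 8 = 1 remainder 5
1 ÷ 8 = 0 remainder 1
Reading remainders bottom-up:
= 0o151347


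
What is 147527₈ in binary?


Each octal digit → 3 binary bits:
  1 = 001
  4 = 100
  7 = 111
  5 = 101
  2 = 010
  7 = 111
Concatenate: 001 100 111 101 010 111
= 001100111101010111


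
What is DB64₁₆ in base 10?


Positional values:
Position 0: 4 × 16^0 = 4 × 1 = 4
Position 1: 6 × 16^1 = 6 × 16 = 96
Position 2: B × 16^2 = 11 × 256 = 2816
Position 3: D × 16^3 = 13 × 4096 = 53248
Sum = 4 + 96 + 2816 + 53248
= 56164


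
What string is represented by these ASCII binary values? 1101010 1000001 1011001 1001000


Codes (binary): 1101010 1000001 1011001 1001000
Per-code ASCII lookup:
  1101010 = 106  (range 97-122: lowercase, 106 - 97 = 9) → 'j'
  1000001 = 65  (range 65-90: uppercase, 65 - 65 = 0) → 'A'
  1011001 = 89  (range 65-90: uppercase, 89 - 65 = 24) → 'Y'
  1001000 = 72  (range 65-90: uppercase, 72 - 65 = 7) → 'H'
= 'jAYH'
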